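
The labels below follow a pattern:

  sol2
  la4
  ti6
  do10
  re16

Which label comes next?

mi26

Note goes sol, la, ti, do, re → mi (runs through the solfège scale do→ti).
Second component: 2, 4, 6, 10, 16 → 26 (each term is the sum of the two before it).
Combining the parts gives mi26.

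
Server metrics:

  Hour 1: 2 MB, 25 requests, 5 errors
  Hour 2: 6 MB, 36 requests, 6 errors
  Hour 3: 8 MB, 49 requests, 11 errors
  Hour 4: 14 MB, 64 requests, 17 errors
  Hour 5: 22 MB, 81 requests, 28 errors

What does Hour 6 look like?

36 MB, 100 requests, 45 errors

MB: each term is the sum of the two before it; 2, 6, 8, 14, 22 → 36.
Requests goes 25, 36, 49, 64, 81 → 100 (perfect squares: 5², 6², 7², …).
Errors — each term is the sum of the two before it: 5, 6, 11, 17, 28 → 45.
Putting it together: 36 MB, 100 requests, 45 errors.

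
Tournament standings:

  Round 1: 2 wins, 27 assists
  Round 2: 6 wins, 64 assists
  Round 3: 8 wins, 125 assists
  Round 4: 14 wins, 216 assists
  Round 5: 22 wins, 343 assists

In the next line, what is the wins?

Wins — each term is the sum of the two before it: 2, 6, 8, 14, 22 → 36.

36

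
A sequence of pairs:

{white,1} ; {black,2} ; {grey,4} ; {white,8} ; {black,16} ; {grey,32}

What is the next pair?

For the shade, repeats white → black → grey: white, black, grey, white, black, grey → white.
Second component: ×2 each step, so 1, 2, 4, 8, 16, 32 → 64.
So the next pair is {white,64}.

{white,64}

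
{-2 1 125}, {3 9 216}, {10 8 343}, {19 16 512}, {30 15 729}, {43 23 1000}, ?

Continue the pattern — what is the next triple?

{58 22 1331}

First entry: -2, 3, 10, 19, 30, 43 → 58 (differences are 5, 7, 9, … (increasing by 2 each time)).
Second entry — alternating steps +8, −1, +8, −1, …: 1, 9, 8, 16, 15, 23 → 22.
For the third entry, perfect cubes: 5³, 6³, 7³, …: 125, 216, 343, 512, 729, 1000 → 1331.
Putting it together: {58 22 1331}.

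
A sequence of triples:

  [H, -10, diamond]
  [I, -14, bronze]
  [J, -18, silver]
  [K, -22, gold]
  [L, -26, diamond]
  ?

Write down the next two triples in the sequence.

[M, -30, bronze], [N, -34, silver]

Letter: H, I, J, K, L → M → N (letters move forward 1 place in the alphabet).
Second component goes -10, -14, -18, -22, -26 → -30 → -34 (−4 each step).
Rank: repeats diamond → bronze → silver → gold, so diamond, bronze, silver, gold, diamond → bronze → silver.
Putting the parts together: [M, -30, bronze] and then [N, -34, silver].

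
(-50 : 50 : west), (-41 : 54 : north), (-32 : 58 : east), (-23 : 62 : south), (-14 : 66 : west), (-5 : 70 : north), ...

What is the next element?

(4 : 74 : east)

First value: -50, -41, -32, -23, -14, -5 → 4 (+9 each step).
Second value: +4 each step, so 50, 54, 58, 62, 66, 70 → 74.
Direction: repeats west → north → east → south; west, north, east, south, west, north → east.
Putting it together: (4 : 74 : east).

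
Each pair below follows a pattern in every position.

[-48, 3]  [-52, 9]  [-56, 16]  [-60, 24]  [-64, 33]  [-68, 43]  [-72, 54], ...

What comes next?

For the first part, −4 each step: -48, -52, -56, -60, -64, -68, -72 → -76.
Second part: differences are 6, 7, 8, … (increasing by 1 each time), so 3, 9, 16, 24, 33, 43, 54 → 66.
So the next pair is [-76, 66].

[-76, 66]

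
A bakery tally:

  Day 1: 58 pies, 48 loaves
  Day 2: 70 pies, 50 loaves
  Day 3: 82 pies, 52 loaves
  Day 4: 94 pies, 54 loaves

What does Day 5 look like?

106 pies, 56 loaves

Pies goes 58, 70, 82, 94 → 106 (+12 each step).
Loaves: 48, 50, 52, 54 → 56 (+2 each step).
Putting it together: 106 pies, 56 loaves.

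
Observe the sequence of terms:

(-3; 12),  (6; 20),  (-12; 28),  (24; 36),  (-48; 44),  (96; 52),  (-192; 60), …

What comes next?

(384; 68)

For the first component, ×(-2) each step: -3, 6, -12, 24, -48, 96, -192 → 384.
Second component — +8 each step: 12, 20, 28, 36, 44, 52, 60 → 68.
Putting it together: (384; 68).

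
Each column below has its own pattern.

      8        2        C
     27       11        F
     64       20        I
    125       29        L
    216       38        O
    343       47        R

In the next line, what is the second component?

56

Second component: +9 each step, so 2, 11, 20, 29, 38, 47 → 56.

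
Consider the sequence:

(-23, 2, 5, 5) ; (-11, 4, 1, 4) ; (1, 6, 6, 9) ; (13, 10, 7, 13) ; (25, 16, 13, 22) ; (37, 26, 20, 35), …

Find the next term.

(49, 42, 33, 57)

First entry: -23, -11, 1, 13, 25, 37 → 49 (+12 each step).
Second entry: 2, 4, 6, 10, 16, 26 → 42 (each term is the sum of the two before it).
For the third entry, each term is the sum of the two before it: 5, 1, 6, 7, 13, 20 → 33.
Fourth entry goes 5, 4, 9, 13, 22, 35 → 57 (each term is the sum of the two before it).
So the next term is (49, 42, 33, 57).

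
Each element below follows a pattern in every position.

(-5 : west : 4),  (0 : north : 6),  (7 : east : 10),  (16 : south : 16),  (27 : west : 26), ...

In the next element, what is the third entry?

42

Third entry goes 4, 6, 10, 16, 26 → 42 (each term is the sum of the two before it).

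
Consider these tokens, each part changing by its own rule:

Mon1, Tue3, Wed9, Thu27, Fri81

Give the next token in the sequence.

Sat243

Day: runs through the weekdays Mon→Sun, so Mon, Tue, Wed, Thu, Fri → Sat.
Second component: ×3 each step, so 1, 3, 9, 27, 81 → 243.
Combining the parts gives Sat243.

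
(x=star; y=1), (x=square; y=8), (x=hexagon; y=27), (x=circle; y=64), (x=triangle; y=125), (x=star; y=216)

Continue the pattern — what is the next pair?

X goes star, square, hexagon, circle, triangle, star → square (repeats star → square → hexagon → circle → triangle).
Y — perfect cubes: 1³, 2³, 3³, …: 1, 8, 27, 64, 125, 216 → 343.
Putting it together: (x=square; y=343).

(x=square; y=343)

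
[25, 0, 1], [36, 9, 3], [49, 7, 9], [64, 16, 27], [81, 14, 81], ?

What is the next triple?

First part: perfect squares: 5², 6², 7², …, so 25, 36, 49, 64, 81 → 100.
Second part — alternating steps +9, −2, +9, −2, …: 0, 9, 7, 16, 14 → 23.
For the third part, ×3 each step: 1, 3, 9, 27, 81 → 243.
So the next triple is [100, 23, 243].

[100, 23, 243]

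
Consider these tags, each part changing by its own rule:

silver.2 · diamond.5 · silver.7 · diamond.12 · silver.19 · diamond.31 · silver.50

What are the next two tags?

Rank: alternates silver ↔ diamond; silver, diamond, silver, diamond, silver, diamond, silver → diamond → silver.
Second component goes 2, 5, 7, 12, 19, 31, 50 → 81 → 131 (each term is the sum of the two before it).
So the next two tags are diamond.81 and silver.131.

diamond.81 then silver.131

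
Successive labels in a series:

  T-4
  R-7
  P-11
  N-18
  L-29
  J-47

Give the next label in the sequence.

H-76

Letter goes T, R, P, N, L, J → H (letters move back 2 places in the alphabet).
Second component — each term is the sum of the two before it: 4, 7, 11, 18, 29, 47 → 76.
Combining the parts gives H-76.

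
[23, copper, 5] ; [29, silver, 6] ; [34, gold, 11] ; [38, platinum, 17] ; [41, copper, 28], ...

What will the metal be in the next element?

Metal: copper, silver, gold, platinum, copper → silver (repeats copper → silver → gold → platinum).

silver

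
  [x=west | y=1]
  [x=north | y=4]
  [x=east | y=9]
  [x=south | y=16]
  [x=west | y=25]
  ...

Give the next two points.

[x=north | y=36], [x=east | y=49]

X: repeats west → north → east → south; west, north, east, south, west → north → east.
Y goes 1, 4, 9, 16, 25 → 36 → 49 (perfect squares: 1², 2², 3², …).
Putting the parts together: [x=north | y=36] and then [x=east | y=49].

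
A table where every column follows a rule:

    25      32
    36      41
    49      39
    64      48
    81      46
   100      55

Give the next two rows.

121  53; 144  62

First component: 25, 36, 49, 64, 81, 100 → 121 → 144 (perfect squares: 5², 6², 7², …).
Second component — alternating steps +9, −2, +9, −2, …: 32, 41, 39, 48, 46, 55 → 53 → 62.
Putting the parts together: 121  53 and then 144  62.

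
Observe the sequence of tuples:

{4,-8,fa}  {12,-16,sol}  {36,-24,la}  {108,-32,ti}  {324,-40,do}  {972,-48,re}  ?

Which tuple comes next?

First value: ×3 each step, so 4, 12, 36, 108, 324, 972 → 2916.
Second value: −8 each step, so -8, -16, -24, -32, -40, -48 → -56.
Note — runs through the solfège scale do→ti: fa, sol, la, ti, do, re → mi.
Combining the parts gives {2916,-56,mi}.

{2916,-56,mi}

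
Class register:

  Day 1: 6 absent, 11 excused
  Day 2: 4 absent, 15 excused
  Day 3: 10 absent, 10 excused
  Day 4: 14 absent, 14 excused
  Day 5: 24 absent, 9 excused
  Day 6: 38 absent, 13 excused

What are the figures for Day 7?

62 absent, 8 excused

Absent: 6, 4, 10, 14, 24, 38 → 62 (each term is the sum of the two before it).
Excused: alternating steps +4, −5, +4, −5, …; 11, 15, 10, 14, 9, 13 → 8.
Putting it together: 62 absent, 8 excused.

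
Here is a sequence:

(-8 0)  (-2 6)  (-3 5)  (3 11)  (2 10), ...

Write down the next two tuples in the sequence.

(8 16), (7 15)

First value: alternating steps +6, −1, +6, −1, …; -8, -2, -3, 3, 2 → 8 → 7.
Second value — always 8 more than the first value: 0, 6, 5, 11, 10 → 16 → 15.
So the next two tuples are (8 16) and (7 15).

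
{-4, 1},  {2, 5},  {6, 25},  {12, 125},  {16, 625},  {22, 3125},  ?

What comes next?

{26, 15625}

First coordinate — alternating steps +6, +4, +6, +4, …: -4, 2, 6, 12, 16, 22 → 26.
Second coordinate: 1, 5, 25, 125, 625, 3125 → 15625 (×5 each step).
Putting it together: {26, 15625}.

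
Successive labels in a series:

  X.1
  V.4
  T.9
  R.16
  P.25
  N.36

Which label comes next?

Letter: letters move back 2 places in the alphabet, so X, V, T, R, P, N → L.
Second component: perfect squares: 1², 2², 3², …, so 1, 4, 9, 16, 25, 36 → 49.
Combining the parts gives L.49.

L.49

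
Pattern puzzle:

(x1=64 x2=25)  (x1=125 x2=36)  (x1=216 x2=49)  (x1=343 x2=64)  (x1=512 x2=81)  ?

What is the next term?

X1: perfect cubes: 4³, 5³, 6³, …, so 64, 125, 216, 343, 512 → 729.
For the x2, perfect squares: 5², 6², 7², …: 25, 36, 49, 64, 81 → 100.
Putting it together: (x1=729 x2=100).

(x1=729 x2=100)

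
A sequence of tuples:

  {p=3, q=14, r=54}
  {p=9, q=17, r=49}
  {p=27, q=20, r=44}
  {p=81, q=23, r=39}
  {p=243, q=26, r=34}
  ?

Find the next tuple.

P goes 3, 9, 27, 81, 243 → 729 (×3 each step).
Q goes 14, 17, 20, 23, 26 → 29 (+3 each step).
R goes 54, 49, 44, 39, 34 → 29 (−5 each step).
Putting it together: {p=729, q=29, r=29}.

{p=729, q=29, r=29}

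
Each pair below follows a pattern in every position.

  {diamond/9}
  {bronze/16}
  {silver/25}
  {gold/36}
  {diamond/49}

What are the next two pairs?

{bronze/64}, {silver/81}

Rank: diamond, bronze, silver, gold, diamond → bronze → silver (repeats diamond → bronze → silver → gold).
For the second coordinate, perfect squares: 3², 4², 5², …: 9, 16, 25, 36, 49 → 64 → 81.
So the next two pairs are {bronze/64} and {silver/81}.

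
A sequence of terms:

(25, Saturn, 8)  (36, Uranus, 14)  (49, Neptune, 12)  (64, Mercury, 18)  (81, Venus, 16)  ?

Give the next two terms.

For the first slot, perfect squares: 5², 6², 7², …: 25, 36, 49, 64, 81 → 100 → 121.
Planet — runs through the planets Mercury→Neptune: Saturn, Uranus, Neptune, Mercury, Venus → Earth → Mars.
Third slot goes 8, 14, 12, 18, 16 → 22 → 20 (alternating steps +6, −2, +6, −2, …).
So the next two terms are (100, Earth, 22) and (121, Mars, 20).

(100, Earth, 22), (121, Mars, 20)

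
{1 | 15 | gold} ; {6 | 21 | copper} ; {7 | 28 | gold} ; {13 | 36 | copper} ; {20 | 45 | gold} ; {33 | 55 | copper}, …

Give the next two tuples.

For the first part, each term is the sum of the two before it: 1, 6, 7, 13, 20, 33 → 53 → 86.
Second part goes 15, 21, 28, 36, 45, 55 → 66 → 78 (differences are 6, 7, 8, … (increasing by 1 each time)).
Metal: alternates gold ↔ copper, so gold, copper, gold, copper, gold, copper → gold → copper.
So the next two tuples are {53 | 66 | gold} and {86 | 78 | copper}.

{53 | 66 | gold}, {86 | 78 | copper}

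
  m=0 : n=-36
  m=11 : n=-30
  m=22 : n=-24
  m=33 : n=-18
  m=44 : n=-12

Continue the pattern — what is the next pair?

m=55 : n=-6

M goes 0, 11, 22, 33, 44 → 55 (+11 each step).
N goes -36, -30, -24, -18, -12 → -6 (+6 each step).
Combining the parts gives m=55 : n=-6.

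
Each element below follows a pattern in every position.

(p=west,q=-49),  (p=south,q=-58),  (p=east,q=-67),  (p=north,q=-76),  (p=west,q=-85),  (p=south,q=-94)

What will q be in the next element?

-103

For the p, repeats west → south → east → north: west, south, east, north, west, south → east.
Q: −9 each step, so -49, -58, -67, -76, -85, -94 → -103.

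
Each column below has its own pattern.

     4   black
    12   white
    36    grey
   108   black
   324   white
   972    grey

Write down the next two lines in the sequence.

First component: ×3 each step, so 4, 12, 36, 108, 324, 972 → 2916 → 8748.
Shade goes black, white, grey, black, white, grey → black → white (repeats black → white → grey).
So the next two lines are 2916  black and 8748  white.

2916  black; 8748  white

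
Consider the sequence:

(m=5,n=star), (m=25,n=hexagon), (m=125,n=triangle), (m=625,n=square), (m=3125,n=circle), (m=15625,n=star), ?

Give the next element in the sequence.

M goes 5, 25, 125, 625, 3125, 15625 → 78125 (×5 each step).
N: repeats star → hexagon → triangle → square → circle, so star, hexagon, triangle, square, circle, star → hexagon.
Combining the parts gives (m=78125,n=hexagon).

(m=78125,n=hexagon)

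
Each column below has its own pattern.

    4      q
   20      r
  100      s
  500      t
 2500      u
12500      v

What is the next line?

62500  w

For the first component, ×5 each step: 4, 20, 100, 500, 2500, 12500 → 62500.
For the letter, letters move forward 1 place in the alphabet: q, r, s, t, u, v → w.
Putting it together: 62500  w.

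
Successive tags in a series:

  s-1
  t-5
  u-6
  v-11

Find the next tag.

Letter: letters move forward 1 place in the alphabet, so s, t, u, v → w.
Second component: 1, 5, 6, 11 → 17 (each term is the sum of the two before it).
Combining the parts gives w-17.

w-17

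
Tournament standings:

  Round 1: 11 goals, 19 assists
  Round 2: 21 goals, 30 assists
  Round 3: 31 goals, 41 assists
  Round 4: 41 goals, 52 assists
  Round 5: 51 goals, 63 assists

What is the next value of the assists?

For the goals, +10 each step: 11, 21, 31, 41, 51 → 61.
Assists: +11 each step, so 19, 30, 41, 52, 63 → 74.

74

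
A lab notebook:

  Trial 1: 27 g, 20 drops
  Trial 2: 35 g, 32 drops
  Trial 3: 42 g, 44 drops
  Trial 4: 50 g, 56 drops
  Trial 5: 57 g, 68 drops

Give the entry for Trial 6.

65 g, 80 drops

G goes 27, 35, 42, 50, 57 → 65 (alternating steps +8, +7, +8, +7, …).
For the drops, +12 each step: 20, 32, 44, 56, 68 → 80.
So the next record is 65 g, 80 drops.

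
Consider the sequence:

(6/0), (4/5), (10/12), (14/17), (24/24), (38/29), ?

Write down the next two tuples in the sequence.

For the first part, each term is the sum of the two before it: 6, 4, 10, 14, 24, 38 → 62 → 100.
Second part: alternating steps +5, +7, +5, +7, …; 0, 5, 12, 17, 24, 29 → 36 → 41.
Putting the parts together: (62/36) and then (100/41).

(62/36), (100/41)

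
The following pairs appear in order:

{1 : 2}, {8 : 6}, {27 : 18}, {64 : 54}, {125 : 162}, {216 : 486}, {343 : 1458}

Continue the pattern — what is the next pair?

{512 : 4374}

First slot: perfect cubes: 1³, 2³, 3³, …, so 1, 8, 27, 64, 125, 216, 343 → 512.
Second slot: ×3 each step; 2, 6, 18, 54, 162, 486, 1458 → 4374.
So the next pair is {512 : 4374}.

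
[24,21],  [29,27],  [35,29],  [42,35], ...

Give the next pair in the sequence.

[50,37]

First slot goes 24, 29, 35, 42 → 50 (differences are 5, 6, 7, … (increasing by 1 each time)).
Second slot — alternating steps +6, +2, +6, +2, …: 21, 27, 29, 35 → 37.
So the next pair is [50,37].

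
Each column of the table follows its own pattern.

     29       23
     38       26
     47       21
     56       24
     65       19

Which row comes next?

74  22

First component: 29, 38, 47, 56, 65 → 74 (+9 each step).
Second component goes 23, 26, 21, 24, 19 → 22 (alternating steps +3, −5, +3, −5, …).
So the next row is 74  22.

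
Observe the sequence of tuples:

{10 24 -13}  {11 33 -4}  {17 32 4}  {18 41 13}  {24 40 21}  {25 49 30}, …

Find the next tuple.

{31 48 38}

First part goes 10, 11, 17, 18, 24, 25 → 31 (alternating steps +1, +6, +1, +6, …).
For the second part, alternating steps +9, −1, +9, −1, …: 24, 33, 32, 41, 40, 49 → 48.
Third part — alternating steps +9, +8, +9, +8, …: -13, -4, 4, 13, 21, 30 → 38.
Putting it together: {31 48 38}.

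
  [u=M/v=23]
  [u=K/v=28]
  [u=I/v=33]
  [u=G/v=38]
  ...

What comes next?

U — letters move back 2 places in the alphabet: M, K, I, G → E.
For the v, +5 each step: 23, 28, 33, 38 → 43.
Combining the parts gives [u=E/v=43].

[u=E/v=43]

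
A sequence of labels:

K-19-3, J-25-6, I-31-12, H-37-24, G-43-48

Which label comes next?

F-49-96

Letter: letters move back 1 place in the alphabet, so K, J, I, H, G → F.
Second component: +6 each step, so 19, 25, 31, 37, 43 → 49.
Third component — ×2 each step: 3, 6, 12, 24, 48 → 96.
Putting it together: F-49-96.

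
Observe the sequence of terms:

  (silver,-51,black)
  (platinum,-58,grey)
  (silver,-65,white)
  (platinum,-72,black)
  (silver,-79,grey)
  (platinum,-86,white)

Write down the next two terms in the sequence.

Metal: silver, platinum, silver, platinum, silver, platinum → silver → platinum (alternates silver ↔ platinum).
Second part: −7 each step, so -51, -58, -65, -72, -79, -86 → -93 → -100.
Shade: repeats black → grey → white; black, grey, white, black, grey, white → black → grey.
Putting the parts together: (silver,-93,black) and then (platinum,-100,grey).

(silver,-93,black), (platinum,-100,grey)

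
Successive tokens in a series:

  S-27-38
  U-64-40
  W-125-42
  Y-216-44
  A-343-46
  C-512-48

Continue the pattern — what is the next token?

Letter goes S, U, W, Y, A, C → E (letters move forward 2 places in the alphabet, wrapping Z→A).
Second component goes 27, 64, 125, 216, 343, 512 → 729 (perfect cubes: 3³, 4³, 5³, …).
Third component: 38, 40, 42, 44, 46, 48 → 50 (+2 each step).
Combining the parts gives E-729-50.

E-729-50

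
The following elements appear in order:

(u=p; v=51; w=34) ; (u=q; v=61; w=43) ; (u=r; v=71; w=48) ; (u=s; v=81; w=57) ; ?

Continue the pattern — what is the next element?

U: letters move forward 1 place in the alphabet, so p, q, r, s → t.
V: +10 each step; 51, 61, 71, 81 → 91.
W: 34, 43, 48, 57 → 62 (alternating steps +9, +5, +9, +5, …).
Putting it together: (u=t; v=91; w=62).

(u=t; v=91; w=62)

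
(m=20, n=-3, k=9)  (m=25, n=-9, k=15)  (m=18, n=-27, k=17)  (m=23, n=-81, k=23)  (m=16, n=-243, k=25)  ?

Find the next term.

(m=21, n=-729, k=31)

M: 20, 25, 18, 23, 16 → 21 (alternating steps +5, −7, +5, −7, …).
N: ×3 each step, so -3, -9, -27, -81, -243 → -729.
K: alternating steps +6, +2, +6, +2, …; 9, 15, 17, 23, 25 → 31.
So the next term is (m=21, n=-729, k=31).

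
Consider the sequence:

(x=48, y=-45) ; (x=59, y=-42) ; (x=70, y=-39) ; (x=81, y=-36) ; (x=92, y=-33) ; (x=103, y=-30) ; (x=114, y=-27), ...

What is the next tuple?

(x=125, y=-24)

X goes 48, 59, 70, 81, 92, 103, 114 → 125 (+11 each step).
Y: +3 each step, so -45, -42, -39, -36, -33, -30, -27 → -24.
So the next tuple is (x=125, y=-24).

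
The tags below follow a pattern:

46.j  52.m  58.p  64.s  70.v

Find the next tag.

76.y

First component: 46, 52, 58, 64, 70 → 76 (+6 each step).
Letter: letters move forward 3 places in the alphabet, so j, m, p, s, v → y.
Putting it together: 76.y.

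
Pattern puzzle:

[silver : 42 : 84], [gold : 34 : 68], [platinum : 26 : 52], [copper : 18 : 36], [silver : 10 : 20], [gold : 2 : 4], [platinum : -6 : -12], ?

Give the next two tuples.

[copper : -14 : -28], [silver : -22 : -44]

Metal: silver, gold, platinum, copper, silver, gold, platinum → copper → silver (repeats silver → gold → platinum → copper).
Second part: −8 each step; 42, 34, 26, 18, 10, 2, -6 → -14 → -22.
Third part: always 2 × the second part; 84, 68, 52, 36, 20, 4, -12 → -28 → -44.
So the next two tuples are [copper : -14 : -28] and [silver : -22 : -44].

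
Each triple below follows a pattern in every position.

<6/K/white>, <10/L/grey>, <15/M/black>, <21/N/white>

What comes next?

<28/O/grey>

First part goes 6, 10, 15, 21 → 28 (differences are 4, 5, 6, … (increasing by 1 each time)).
For the letter, letters move forward 1 place in the alphabet: K, L, M, N → O.
Shade — repeats white → grey → black: white, grey, black, white → grey.
So the next triple is <28/O/grey>.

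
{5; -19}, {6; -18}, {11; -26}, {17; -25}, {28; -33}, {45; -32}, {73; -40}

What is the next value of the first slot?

118

First slot: each term is the sum of the two before it, so 5, 6, 11, 17, 28, 45, 73 → 118.
Second slot: alternating steps +1, −8, +1, −8, …, so -19, -18, -26, -25, -33, -32, -40 → -39.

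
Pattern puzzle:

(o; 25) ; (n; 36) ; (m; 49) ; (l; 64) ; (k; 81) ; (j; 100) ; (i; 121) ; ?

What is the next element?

For the letter, letters move back 1 place in the alphabet: o, n, m, l, k, j, i → h.
Second slot: 25, 36, 49, 64, 81, 100, 121 → 144 (perfect squares: 5², 6², 7², …).
Combining the parts gives (h; 144).

(h; 144)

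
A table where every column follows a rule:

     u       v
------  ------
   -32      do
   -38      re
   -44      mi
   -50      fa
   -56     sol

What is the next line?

For the column u, −6 each step: -32, -38, -44, -50, -56 → -62.
Column v: runs through the solfège scale do→ti; do, re, mi, fa, sol → la.
Combining the parts gives -62  la.

-62  la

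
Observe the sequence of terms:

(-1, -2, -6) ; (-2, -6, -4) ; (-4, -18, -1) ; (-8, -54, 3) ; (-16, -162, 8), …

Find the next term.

First slot: ×2 each step, so -1, -2, -4, -8, -16 → -32.
Second slot: -2, -6, -18, -54, -162 → -486 (×3 each step).
Third slot — differences are 2, 3, 4, … (increasing by 1 each time): -6, -4, -1, 3, 8 → 14.
Combining the parts gives (-32, -486, 14).

(-32, -486, 14)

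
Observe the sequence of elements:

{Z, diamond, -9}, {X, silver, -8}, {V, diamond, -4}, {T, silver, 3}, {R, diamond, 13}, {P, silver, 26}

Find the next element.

For the letter, letters move back 2 places in the alphabet: Z, X, V, T, R, P → N.
Rank: alternates diamond ↔ silver; diamond, silver, diamond, silver, diamond, silver → diamond.
Third coordinate: -9, -8, -4, 3, 13, 26 → 42 (differences are 1, 4, 7, … (increasing by 3 each time)).
So the next element is {N, diamond, 42}.

{N, diamond, 42}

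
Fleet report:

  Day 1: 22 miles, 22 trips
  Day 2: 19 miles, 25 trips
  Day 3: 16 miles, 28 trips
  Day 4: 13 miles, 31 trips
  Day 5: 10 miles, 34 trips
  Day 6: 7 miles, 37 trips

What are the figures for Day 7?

4 miles, 40 trips

Miles: −3 each step, so 22, 19, 16, 13, 10, 7 → 4.
Trips goes 22, 25, 28, 31, 34, 37 → 40 (+3 each step).
Combining the parts gives 4 miles, 40 trips.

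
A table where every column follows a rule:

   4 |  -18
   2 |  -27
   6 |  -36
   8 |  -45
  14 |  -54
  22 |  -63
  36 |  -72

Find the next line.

First component: each term is the sum of the two before it; 4, 2, 6, 8, 14, 22, 36 → 58.
Second component: -18, -27, -36, -45, -54, -63, -72 → -81 (−9 each step).
Putting it together: 58  -81.

58  -81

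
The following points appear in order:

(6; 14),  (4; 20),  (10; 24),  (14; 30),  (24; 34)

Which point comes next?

(38; 40)

For the first slot, each term is the sum of the two before it: 6, 4, 10, 14, 24 → 38.
Second slot goes 14, 20, 24, 30, 34 → 40 (alternating steps +6, +4, +6, +4, …).
Combining the parts gives (38; 40).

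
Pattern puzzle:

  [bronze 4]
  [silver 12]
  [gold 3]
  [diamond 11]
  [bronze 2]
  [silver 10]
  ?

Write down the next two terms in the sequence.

Rank — repeats bronze → silver → gold → diamond: bronze, silver, gold, diamond, bronze, silver → gold → diamond.
For the second entry, alternating steps +8, −9, +8, −9, …: 4, 12, 3, 11, 2, 10 → 1 → 9.
Putting the parts together: [gold 1] and then [diamond 9].

[gold 1], [diamond 9]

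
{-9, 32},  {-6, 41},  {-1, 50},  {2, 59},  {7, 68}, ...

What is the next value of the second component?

Second component — +9 each step: 32, 41, 50, 59, 68 → 77.

77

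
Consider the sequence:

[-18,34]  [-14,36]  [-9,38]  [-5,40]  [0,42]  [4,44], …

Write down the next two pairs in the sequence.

[9,46], [13,48]

First part: -18, -14, -9, -5, 0, 4 → 9 → 13 (alternating steps +4, +5, +4, +5, …).
Second part: 34, 36, 38, 40, 42, 44 → 46 → 48 (+2 each step).
So the next two pairs are [9,46] and [13,48].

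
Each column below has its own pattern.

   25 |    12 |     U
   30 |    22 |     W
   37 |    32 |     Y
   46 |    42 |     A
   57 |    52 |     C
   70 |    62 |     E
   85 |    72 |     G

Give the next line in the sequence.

102  82  I

First component goes 25, 30, 37, 46, 57, 70, 85 → 102 (differences are 5, 7, 9, … (increasing by 2 each time)).
Second component: +10 each step, so 12, 22, 32, 42, 52, 62, 72 → 82.
Letter: letters move forward 2 places in the alphabet, wrapping Z→A, so U, W, Y, A, C, E, G → I.
Combining the parts gives 102  82  I.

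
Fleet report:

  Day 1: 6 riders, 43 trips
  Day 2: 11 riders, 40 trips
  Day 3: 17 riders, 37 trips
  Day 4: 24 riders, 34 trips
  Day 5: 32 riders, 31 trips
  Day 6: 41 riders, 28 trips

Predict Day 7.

Riders: differences are 5, 6, 7, … (increasing by 1 each time); 6, 11, 17, 24, 32, 41 → 51.
Trips: 43, 40, 37, 34, 31, 28 → 25 (−3 each step).
Combining the parts gives 51 riders, 25 trips.

51 riders, 25 trips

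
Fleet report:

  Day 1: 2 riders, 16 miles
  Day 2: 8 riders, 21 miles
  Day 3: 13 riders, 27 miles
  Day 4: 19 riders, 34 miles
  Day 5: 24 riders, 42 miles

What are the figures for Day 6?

Riders: 2, 8, 13, 19, 24 → 30 (alternating steps +6, +5, +6, +5, …).
Miles: differences are 5, 6, 7, … (increasing by 1 each time), so 16, 21, 27, 34, 42 → 51.
Putting it together: 30 riders, 51 miles.

30 riders, 51 miles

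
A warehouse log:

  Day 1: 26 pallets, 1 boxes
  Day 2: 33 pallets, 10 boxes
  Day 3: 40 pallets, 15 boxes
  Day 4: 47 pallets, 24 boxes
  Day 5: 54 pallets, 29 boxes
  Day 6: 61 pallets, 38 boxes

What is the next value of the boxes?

43

Boxes: 1, 10, 15, 24, 29, 38 → 43 (alternating steps +9, +5, +9, +5, …).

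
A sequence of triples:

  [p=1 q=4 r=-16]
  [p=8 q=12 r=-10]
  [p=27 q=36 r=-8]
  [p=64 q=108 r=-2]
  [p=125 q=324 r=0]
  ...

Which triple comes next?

[p=216 q=972 r=6]

P: 1, 8, 27, 64, 125 → 216 (perfect cubes: 1³, 2³, 3³, …).
Q — ×3 each step: 4, 12, 36, 108, 324 → 972.
R: -16, -10, -8, -2, 0 → 6 (alternating steps +6, +2, +6, +2, …).
Putting it together: [p=216 q=972 r=6].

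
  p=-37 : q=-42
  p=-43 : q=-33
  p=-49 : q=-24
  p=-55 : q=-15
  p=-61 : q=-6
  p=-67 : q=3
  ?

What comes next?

P — −6 each step: -37, -43, -49, -55, -61, -67 → -73.
Q: -42, -33, -24, -15, -6, 3 → 12 (+9 each step).
Combining the parts gives p=-73 : q=12.

p=-73 : q=12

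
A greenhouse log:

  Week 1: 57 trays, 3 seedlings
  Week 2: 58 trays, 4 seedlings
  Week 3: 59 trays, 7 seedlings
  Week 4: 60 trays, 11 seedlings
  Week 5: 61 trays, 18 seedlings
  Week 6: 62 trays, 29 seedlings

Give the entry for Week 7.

Trays: +1 each step; 57, 58, 59, 60, 61, 62 → 63.
Seedlings goes 3, 4, 7, 11, 18, 29 → 47 (each term is the sum of the two before it).
Combining the parts gives 63 trays, 47 seedlings.

63 trays, 47 seedlings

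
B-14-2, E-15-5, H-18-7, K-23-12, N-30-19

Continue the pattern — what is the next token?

Q-39-31

For the letter, letters move forward 3 places in the alphabet: B, E, H, K, N → Q.
Second component: 14, 15, 18, 23, 30 → 39 (differences are 1, 3, 5, … (increasing by 2 each time)).
For the third component, each term is the sum of the two before it: 2, 5, 7, 12, 19 → 31.
So the next token is Q-39-31.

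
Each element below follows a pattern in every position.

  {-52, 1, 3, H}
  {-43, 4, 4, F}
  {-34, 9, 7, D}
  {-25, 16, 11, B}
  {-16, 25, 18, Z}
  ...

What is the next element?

First component: +9 each step; -52, -43, -34, -25, -16 → -7.
Second component goes 1, 4, 9, 16, 25 → 36 (perfect squares: 1², 2², 3², …).
Third component — each term is the sum of the two before it: 3, 4, 7, 11, 18 → 29.
Letter: letters move back 2 places in the alphabet, wrapping A→Z; H, F, D, B, Z → X.
Combining the parts gives {-7, 36, 29, X}.

{-7, 36, 29, X}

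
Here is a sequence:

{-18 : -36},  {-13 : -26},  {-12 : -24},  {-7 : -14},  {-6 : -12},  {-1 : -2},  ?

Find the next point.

First coordinate: -18, -13, -12, -7, -6, -1 → 0 (alternating steps +5, +1, +5, +1, …).
Second coordinate: always 2 × the first coordinate, so -36, -26, -24, -14, -12, -2 → 0.
So the next point is {0 : 0}.

{0 : 0}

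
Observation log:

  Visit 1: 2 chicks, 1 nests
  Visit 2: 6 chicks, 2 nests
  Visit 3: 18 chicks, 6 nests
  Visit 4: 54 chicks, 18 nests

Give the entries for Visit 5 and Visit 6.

Chicks: ×3 each step, so 2, 6, 18, 54 → 162 → 486.
Nests goes 1, 2, 6, 18 → 54 → 162 (always the previous value of the chicks).
So the next two lines are 162 chicks, 54 nests and 486 chicks, 162 nests.

162 chicks, 54 nests; 486 chicks, 162 nests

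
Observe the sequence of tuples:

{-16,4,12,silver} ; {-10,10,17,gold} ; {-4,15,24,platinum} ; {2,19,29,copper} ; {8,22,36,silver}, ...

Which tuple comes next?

{14,24,41,gold}

First value: -16, -10, -4, 2, 8 → 14 (+6 each step).
Second value: differences are 6, 5, 4, … (decreasing by 1 each time); 4, 10, 15, 19, 22 → 24.
Third value — alternating steps +5, +7, +5, +7, …: 12, 17, 24, 29, 36 → 41.
Metal — repeats silver → gold → platinum → copper: silver, gold, platinum, copper, silver → gold.
Putting it together: {14,24,41,gold}.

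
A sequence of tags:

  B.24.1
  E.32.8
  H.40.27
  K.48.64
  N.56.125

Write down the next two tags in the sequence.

Letter: letters move forward 3 places in the alphabet, so B, E, H, K, N → Q → T.
Second component: +8 each step, so 24, 32, 40, 48, 56 → 64 → 72.
For the third component, perfect cubes: 1³, 2³, 3³, …: 1, 8, 27, 64, 125 → 216 → 343.
Putting the parts together: Q.64.216 and then T.72.343.

Q.64.216, T.72.343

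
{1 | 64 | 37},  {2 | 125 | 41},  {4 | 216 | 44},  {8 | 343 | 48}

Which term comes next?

First entry goes 1, 2, 4, 8 → 16 (×2 each step).
Second entry goes 64, 125, 216, 343 → 512 (perfect cubes: 4³, 5³, 6³, …).
Third entry: 37, 41, 44, 48 → 51 (alternating steps +4, +3, +4, +3, …).
Combining the parts gives {16 | 512 | 51}.

{16 | 512 | 51}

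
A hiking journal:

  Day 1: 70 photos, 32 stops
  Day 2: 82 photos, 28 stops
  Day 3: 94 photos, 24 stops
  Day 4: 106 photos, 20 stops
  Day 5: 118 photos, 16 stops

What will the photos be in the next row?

130

For the photos, +12 each step: 70, 82, 94, 106, 118 → 130.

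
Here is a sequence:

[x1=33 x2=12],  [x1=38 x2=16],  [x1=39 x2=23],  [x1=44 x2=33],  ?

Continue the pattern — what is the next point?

X1: alternating steps +5, +1, +5, +1, …; 33, 38, 39, 44 → 45.
X2 goes 12, 16, 23, 33 → 46 (differences are 4, 7, 10, … (increasing by 3 each time)).
Combining the parts gives [x1=45 x2=46].

[x1=45 x2=46]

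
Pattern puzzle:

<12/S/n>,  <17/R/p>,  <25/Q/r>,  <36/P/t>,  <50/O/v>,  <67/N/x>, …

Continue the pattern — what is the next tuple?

<87/M/z>

First slot: differences are 5, 8, 11, … (increasing by 3 each time), so 12, 17, 25, 36, 50, 67 → 87.
First letter: letters move back 1 place in the alphabet; S, R, Q, P, O, N → M.
For the second letter, letters move forward 2 places in the alphabet: n, p, r, t, v, x → z.
So the next tuple is <87/M/z>.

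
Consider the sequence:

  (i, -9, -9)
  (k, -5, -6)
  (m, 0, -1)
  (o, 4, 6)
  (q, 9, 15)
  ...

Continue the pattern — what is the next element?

Letter: letters move forward 2 places in the alphabet; i, k, m, o, q → s.
Second part: alternating steps +4, +5, +4, +5, …, so -9, -5, 0, 4, 9 → 13.
Third part goes -9, -6, -1, 6, 15 → 26 (differences are 3, 5, 7, … (increasing by 2 each time)).
Putting it together: (s, 13, 26).

(s, 13, 26)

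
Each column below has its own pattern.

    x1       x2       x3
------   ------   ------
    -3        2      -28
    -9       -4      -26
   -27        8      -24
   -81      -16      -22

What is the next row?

-243  32  -20

Column x1: -3, -9, -27, -81 → -243 (×3 each step).
Column x2 goes 2, -4, 8, -16 → 32 (×(-2) each step).
Column x3 — +2 each step: -28, -26, -24, -22 → -20.
So the next row is -243  32  -20.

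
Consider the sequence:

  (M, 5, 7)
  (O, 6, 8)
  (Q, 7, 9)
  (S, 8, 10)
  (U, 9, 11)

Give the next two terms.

(W, 10, 12), (Y, 11, 13)

Letter: letters move forward 2 places in the alphabet; M, O, Q, S, U → W → Y.
Second part: +1 each step; 5, 6, 7, 8, 9 → 10 → 11.
Third part: always 2 more than the second part; 7, 8, 9, 10, 11 → 12 → 13.
Putting the parts together: (W, 10, 12) and then (Y, 11, 13).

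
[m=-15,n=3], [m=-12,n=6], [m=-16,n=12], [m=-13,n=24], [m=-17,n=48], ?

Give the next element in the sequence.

[m=-14,n=96]

M: -15, -12, -16, -13, -17 → -14 (alternating steps +3, −4, +3, −4, …).
N — ×2 each step: 3, 6, 12, 24, 48 → 96.
Putting it together: [m=-14,n=96].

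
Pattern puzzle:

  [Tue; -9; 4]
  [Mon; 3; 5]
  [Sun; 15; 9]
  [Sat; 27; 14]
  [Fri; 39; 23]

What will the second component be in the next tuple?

51

For the second component, +12 each step: -9, 3, 15, 27, 39 → 51.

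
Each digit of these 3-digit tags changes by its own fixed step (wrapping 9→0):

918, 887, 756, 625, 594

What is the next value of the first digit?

First digit — −1 each step, mod 10: 9, 8, 7, 6, 5 → 4.

4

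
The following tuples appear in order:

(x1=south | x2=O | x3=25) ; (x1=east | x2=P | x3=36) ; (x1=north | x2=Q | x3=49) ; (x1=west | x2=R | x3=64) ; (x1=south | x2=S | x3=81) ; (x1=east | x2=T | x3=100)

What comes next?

X1: south, east, north, west, south, east → north (repeats south → east → north → west).
X2 goes O, P, Q, R, S, T → U (letters move forward 1 place in the alphabet).
X3: perfect squares: 5², 6², 7², …, so 25, 36, 49, 64, 81, 100 → 121.
Putting it together: (x1=north | x2=U | x3=121).

(x1=north | x2=U | x3=121)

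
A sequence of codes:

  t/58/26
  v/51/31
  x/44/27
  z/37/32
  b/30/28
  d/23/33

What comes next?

Letter — letters move forward 2 places in the alphabet, wrapping Z→A: t, v, x, z, b, d → f.
For the second component, −7 each step: 58, 51, 44, 37, 30, 23 → 16.
Third component: alternating steps +5, −4, +5, −4, …; 26, 31, 27, 32, 28, 33 → 29.
So the next code is f/16/29.

f/16/29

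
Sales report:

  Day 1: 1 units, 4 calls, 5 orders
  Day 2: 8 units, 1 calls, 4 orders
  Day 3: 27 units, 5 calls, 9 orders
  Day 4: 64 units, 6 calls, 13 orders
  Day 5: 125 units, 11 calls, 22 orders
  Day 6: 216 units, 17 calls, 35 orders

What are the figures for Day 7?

343 units, 28 calls, 57 orders

Units: perfect cubes: 1³, 2³, 3³, …; 1, 8, 27, 64, 125, 216 → 343.
Calls — each term is the sum of the two before it: 4, 1, 5, 6, 11, 17 → 28.
Orders: 5, 4, 9, 13, 22, 35 → 57 (each term is the sum of the two before it).
Putting it together: 343 units, 28 calls, 57 orders.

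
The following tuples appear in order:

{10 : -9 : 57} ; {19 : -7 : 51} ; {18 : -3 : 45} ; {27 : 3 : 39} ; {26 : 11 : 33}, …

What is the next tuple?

{35 : 21 : 27}

For the first entry, alternating steps +9, −1, +9, −1, …: 10, 19, 18, 27, 26 → 35.
Second entry: differences are 2, 4, 6, … (increasing by 2 each time), so -9, -7, -3, 3, 11 → 21.
Third entry goes 57, 51, 45, 39, 33 → 27 (−6 each step).
Combining the parts gives {35 : 21 : 27}.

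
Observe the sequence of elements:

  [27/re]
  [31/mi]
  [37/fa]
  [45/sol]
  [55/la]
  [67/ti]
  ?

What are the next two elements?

First slot — differences are 4, 6, 8, … (increasing by 2 each time): 27, 31, 37, 45, 55, 67 → 81 → 97.
Note: runs through the solfège scale do→ti; re, mi, fa, sol, la, ti → do → re.
Putting the parts together: [81/do] and then [97/re].

[81/do], [97/re]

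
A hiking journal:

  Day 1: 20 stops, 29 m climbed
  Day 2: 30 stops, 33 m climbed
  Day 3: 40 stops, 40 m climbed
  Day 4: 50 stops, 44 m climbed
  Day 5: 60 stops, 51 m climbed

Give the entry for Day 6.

70 stops, 55 m climbed

Stops: 20, 30, 40, 50, 60 → 70 (+10 each step).
M climbed — alternating steps +4, +7, +4, +7, …: 29, 33, 40, 44, 51 → 55.
Putting it together: 70 stops, 55 m climbed.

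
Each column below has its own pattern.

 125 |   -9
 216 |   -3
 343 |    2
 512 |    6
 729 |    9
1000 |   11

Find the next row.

1331  12

First component: perfect cubes: 5³, 6³, 7³, …; 125, 216, 343, 512, 729, 1000 → 1331.
Second component: differences are 6, 5, 4, … (decreasing by 1 each time); -9, -3, 2, 6, 9, 11 → 12.
So the next row is 1331  12.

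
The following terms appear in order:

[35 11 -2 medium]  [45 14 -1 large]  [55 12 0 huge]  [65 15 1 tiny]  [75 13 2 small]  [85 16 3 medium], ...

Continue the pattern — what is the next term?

First value: 35, 45, 55, 65, 75, 85 → 95 (+10 each step).
Second value goes 11, 14, 12, 15, 13, 16 → 14 (alternating steps +3, −2, +3, −2, …).
Third value: +1 each step; -2, -1, 0, 1, 2, 3 → 4.
Size: repeats medium → large → huge → tiny → small; medium, large, huge, tiny, small, medium → large.
So the next term is [95 14 4 large].

[95 14 4 large]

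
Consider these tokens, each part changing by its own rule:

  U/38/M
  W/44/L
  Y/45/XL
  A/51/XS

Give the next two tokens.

C/52/S, E/58/M

Letter goes U, W, Y, A → C → E (letters move forward 2 places in the alphabet, wrapping Z→A).
Second component: 38, 44, 45, 51 → 52 → 58 (alternating steps +6, +1, +6, +1, …).
Size: runs through clothing sizes XS→XL; M, L, XL, XS → S → M.
So the next two tokens are C/52/S and E/58/M.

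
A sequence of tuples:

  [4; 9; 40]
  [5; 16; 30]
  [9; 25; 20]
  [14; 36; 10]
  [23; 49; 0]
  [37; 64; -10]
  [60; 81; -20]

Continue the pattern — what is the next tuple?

First part: each term is the sum of the two before it, so 4, 5, 9, 14, 23, 37, 60 → 97.
Second part: 9, 16, 25, 36, 49, 64, 81 → 100 (perfect squares: 3², 4², 5², …).
Third part: 40, 30, 20, 10, 0, -10, -20 → -30 (−10 each step).
Combining the parts gives [97; 100; -30].

[97; 100; -30]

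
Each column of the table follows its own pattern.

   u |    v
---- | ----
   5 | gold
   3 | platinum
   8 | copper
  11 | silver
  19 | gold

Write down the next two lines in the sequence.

30  platinum; 49  copper

Column u goes 5, 3, 8, 11, 19 → 30 → 49 (each term is the sum of the two before it).
Column v goes gold, platinum, copper, silver, gold → platinum → copper (repeats gold → platinum → copper → silver).
So the next two lines are 30  platinum and 49  copper.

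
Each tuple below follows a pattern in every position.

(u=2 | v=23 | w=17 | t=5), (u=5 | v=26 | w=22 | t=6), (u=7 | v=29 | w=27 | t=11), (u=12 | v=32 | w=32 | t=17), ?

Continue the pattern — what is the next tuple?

(u=19 | v=35 | w=37 | t=28)

U: each term is the sum of the two before it, so 2, 5, 7, 12 → 19.
For the v, +3 each step: 23, 26, 29, 32 → 35.
W goes 17, 22, 27, 32 → 37 (+5 each step).
T: each term is the sum of the two before it, so 5, 6, 11, 17 → 28.
Putting it together: (u=19 | v=35 | w=37 | t=28).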